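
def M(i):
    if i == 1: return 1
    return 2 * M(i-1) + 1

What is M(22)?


M(22) = 2 * M(21) + 1
M(21) = 2 * M(20) + 1
M(20) = 2 * M(19) + 1
M(19) = 2 * M(18) + 1
M(18) = 2 * M(17) + 1
M(17) = 2 * M(16) + 1
M(16) = 2 * M(15) + 1
M(15) = 2 * M(14) + 1
M(14) = 2 * M(13) + 1
M(13) = 2 * M(12) + 1
M(12) = 2 * M(11) + 1
M(11) = 2 * M(10) + 1
M(10) = 2 * M(9) + 1
M(9) = 2 * M(8) + 1
M(8) = 2 * M(7) + 1
M(7) = 2 * M(6) + 1
M(6) = 2 * M(5) + 1
M(5) = 2 * M(4) + 1
M(4) = 2 * M(3) + 1
M(3) = 2 * M(2) + 1
M(2) = 2 * M(1) + 1
M(1) = 1  (base case)
M(2) = 2 * 1 + 1 = 3
M(3) = 2 * 3 + 1 = 7
M(4) = 2 * 7 + 1 = 15
M(5) = 2 * 15 + 1 = 31
M(6) = 2 * 31 + 1 = 63
M(7) = 2 * 63 + 1 = 127
M(8) = 2 * 127 + 1 = 255
M(9) = 2 * 255 + 1 = 511
M(10) = 2 * 511 + 1 = 1023
M(11) = 2 * 1023 + 1 = 2047
M(12) = 2 * 2047 + 1 = 4095
M(13) = 2 * 4095 + 1 = 8191
M(14) = 2 * 8191 + 1 = 16383
M(15) = 2 * 16383 + 1 = 32767
M(16) = 2 * 32767 + 1 = 65535
M(17) = 2 * 65535 + 1 = 131071
M(18) = 2 * 131071 + 1 = 262143
M(19) = 2 * 262143 + 1 = 524287
M(20) = 2 * 524287 + 1 = 1048575
M(21) = 2 * 1048575 + 1 = 2097151
M(22) = 2 * 2097151 + 1 = 4194303

4194303


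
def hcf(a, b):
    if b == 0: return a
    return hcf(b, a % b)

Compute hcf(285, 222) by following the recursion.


hcf(285, 222) = hcf(222, 63)
hcf(222, 63) = hcf(63, 33)
hcf(63, 33) = hcf(33, 30)
hcf(33, 30) = hcf(30, 3)
hcf(30, 3) = hcf(3, 0)
hcf(3, 0) = 3  (base case)

3


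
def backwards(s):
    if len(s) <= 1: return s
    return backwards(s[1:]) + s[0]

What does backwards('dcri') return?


backwards('dcri') = backwards('cri') + 'd'
backwards('cri') = backwards('ri') + 'c'
backwards('ri') = backwards('i') + 'r'
backwards('i') = 'i'  (base case)
Concatenating: 'i' + 'r' + 'c' + 'd' = 'ircd'

ircd


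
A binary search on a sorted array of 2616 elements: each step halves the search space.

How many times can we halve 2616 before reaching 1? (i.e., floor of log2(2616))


2616 / 2 = 1308
1308 / 2 = 654
654 / 2 = 327
327 / 2 = 163
163 / 2 = 81
81 / 2 = 40
40 / 2 = 20
20 / 2 = 10
10 / 2 = 5
5 / 2 = 2
2 / 2 = 1
Reached 1 after 11 halvings

11


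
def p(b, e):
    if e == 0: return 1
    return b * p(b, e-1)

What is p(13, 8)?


p(13, 8)
= 13 * p(13, 7)
= 13 * 13 * p(13, 6)
= 13 * 13 * 13 * p(13, 5)
= 13 * 13 * 13 * 13 * p(13, 4)
= 13 * 13 * 13 * 13 * 13 * p(13, 3)
= 13 * 13 * 13 * 13 * 13 * 13 * p(13, 2)
= 13 * 13 * 13 * 13 * 13 * 13 * 13 * p(13, 1)
= 13 * 13 * 13 * 13 * 13 * 13 * 13 * 13 * p(13, 0)
= 13 * 13 * 13 * 13 * 13 * 13 * 13 * 13 * 1
= 815730721

815730721


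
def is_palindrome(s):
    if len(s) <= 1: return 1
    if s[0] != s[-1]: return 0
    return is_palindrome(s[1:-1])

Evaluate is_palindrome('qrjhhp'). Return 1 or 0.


is_palindrome('qrjhhp'): s[0]='q' != s[-1]='p' -> return 0
Result: 0 (not a palindrome)

0


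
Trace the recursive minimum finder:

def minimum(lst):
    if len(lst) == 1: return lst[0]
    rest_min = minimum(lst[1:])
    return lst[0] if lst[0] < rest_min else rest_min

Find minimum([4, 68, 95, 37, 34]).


minimum([4, 68, 95, 37, 34]): compare 4 with minimum([68, 95, 37, 34])
minimum([68, 95, 37, 34]): compare 68 with minimum([95, 37, 34])
minimum([95, 37, 34]): compare 95 with minimum([37, 34])
minimum([37, 34]): compare 37 with minimum([34])
minimum([34]) = 34  (base case)
Compare 37 with 34 -> 34
Compare 95 with 34 -> 34
Compare 68 with 34 -> 34
Compare 4 with 34 -> 4

4


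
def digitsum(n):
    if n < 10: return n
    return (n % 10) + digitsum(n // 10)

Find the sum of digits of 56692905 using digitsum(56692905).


digitsum(56692905) = 5 + digitsum(5669290)
digitsum(5669290) = 0 + digitsum(566929)
digitsum(566929) = 9 + digitsum(56692)
digitsum(56692) = 2 + digitsum(5669)
digitsum(5669) = 9 + digitsum(566)
digitsum(566) = 6 + digitsum(56)
digitsum(56) = 6 + digitsum(5)
digitsum(5) = 5  (base case)
Total: 5 + 0 + 9 + 2 + 9 + 6 + 6 + 5 = 42

42


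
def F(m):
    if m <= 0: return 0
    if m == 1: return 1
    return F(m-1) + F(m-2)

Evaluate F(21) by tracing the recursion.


Computing F(21) bottom-up:
F(0) = 0
F(1) = 1
F(2) = F(1) + F(0) = 1 + 0 = 1
F(3) = F(2) + F(1) = 1 + 1 = 2
F(4) = F(3) + F(2) = 2 + 1 = 3
F(5) = F(4) + F(3) = 3 + 2 = 5
F(6) = F(5) + F(4) = 5 + 3 = 8
F(7) = F(6) + F(5) = 8 + 5 = 13
F(8) = F(7) + F(6) = 13 + 8 = 21
F(9) = F(8) + F(7) = 21 + 13 = 34
F(10) = F(9) + F(8) = 34 + 21 = 55
F(11) = F(10) + F(9) = 55 + 34 = 89
F(12) = F(11) + F(10) = 89 + 55 = 144
F(13) = F(12) + F(11) = 144 + 89 = 233
F(14) = F(13) + F(12) = 233 + 144 = 377
F(15) = F(14) + F(13) = 377 + 233 = 610
F(16) = F(15) + F(14) = 610 + 377 = 987
F(17) = F(16) + F(15) = 987 + 610 = 1597
F(18) = F(17) + F(16) = 1597 + 987 = 2584
F(19) = F(18) + F(17) = 2584 + 1597 = 4181
F(20) = F(19) + F(18) = 4181 + 2584 = 6765
F(21) = F(20) + F(19) = 6765 + 4181 = 10946

10946


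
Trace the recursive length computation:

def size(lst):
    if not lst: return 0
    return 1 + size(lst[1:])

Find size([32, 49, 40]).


size([32, 49, 40]) = 1 + size([49, 40])
size([49, 40]) = 1 + size([40])
size([40]) = 1 + size([])
size([]) = 0  (base case)
Unwinding: 1 + 1 + 1 + 0 = 3

3


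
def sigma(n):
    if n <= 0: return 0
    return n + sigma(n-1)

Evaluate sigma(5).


sigma(5)
= 5 + 4 + 3 + 2 + 1 + sigma(0)
= 5 + 4 + 3 + 2 + 1 + 0
= 15

15


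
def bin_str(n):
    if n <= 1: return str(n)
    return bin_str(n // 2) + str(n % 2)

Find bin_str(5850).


bin_str(5850) = bin_str(2925) + '0'
bin_str(2925) = bin_str(1462) + '1'
bin_str(1462) = bin_str(731) + '0'
bin_str(731) = bin_str(365) + '1'
bin_str(365) = bin_str(182) + '1'
bin_str(182) = bin_str(91) + '0'
bin_str(91) = bin_str(45) + '1'
bin_str(45) = bin_str(22) + '1'
bin_str(22) = bin_str(11) + '0'
bin_str(11) = bin_str(5) + '1'
bin_str(5) = bin_str(2) + '1'
bin_str(2) = bin_str(1) + '0'
bin_str(1) = '1'  (base case)
Concatenating: '1' + '0' + '1' + '1' + '0' + '1' + '1' + '0' + '1' + '1' + '0' + '1' + '0' = '1011011011010'

1011011011010


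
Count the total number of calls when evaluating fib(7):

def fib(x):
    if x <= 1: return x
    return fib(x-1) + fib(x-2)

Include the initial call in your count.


Let C(n) = total calls for fib(n)
C(0) = 1, C(1) = 1
C(2) = 1 + C(1) + C(0) = 1 + 1 + 1 = 3
C(3) = 1 + C(2) + C(1) = 1 + 3 + 1 = 5
C(4) = 1 + C(3) + C(2) = 1 + 5 + 3 = 9
C(5) = 1 + C(4) + C(3) = 1 + 9 + 5 = 15
C(6) = 1 + C(5) + C(4) = 1 + 15 + 9 = 25
C(7) = 1 + C(6) + C(5) = 1 + 25 + 15 = 41

41


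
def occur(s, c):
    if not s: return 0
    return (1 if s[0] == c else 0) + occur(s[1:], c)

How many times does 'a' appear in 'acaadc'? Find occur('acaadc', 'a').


s[0]='a' == 'a' -> 1
s[0]='c' != 'a' -> 0
s[0]='a' == 'a' -> 1
s[0]='a' == 'a' -> 1
s[0]='d' != 'a' -> 0
s[0]='c' != 'a' -> 0
Sum: 1 + 0 + 1 + 1 + 0 + 0 = 3

3


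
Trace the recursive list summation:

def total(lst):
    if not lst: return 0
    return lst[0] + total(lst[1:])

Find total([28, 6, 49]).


total([28, 6, 49]) = 28 + total([6, 49])
total([6, 49]) = 6 + total([49])
total([49]) = 49 + total([])
total([]) = 0  (base case)
Total: 28 + 6 + 49 + 0 = 83

83


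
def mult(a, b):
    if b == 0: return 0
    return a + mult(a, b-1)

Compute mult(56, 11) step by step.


mult(56, 11) = 56 + mult(56, 10)
mult(56, 10) = 56 + mult(56, 9)
mult(56, 9) = 56 + mult(56, 8)
mult(56, 8) = 56 + mult(56, 7)
mult(56, 7) = 56 + mult(56, 6)
mult(56, 6) = 56 + mult(56, 5)
mult(56, 5) = 56 + mult(56, 4)
mult(56, 4) = 56 + mult(56, 3)
mult(56, 3) = 56 + mult(56, 2)
mult(56, 2) = 56 + mult(56, 1)
mult(56, 1) = 56 + mult(56, 0)
mult(56, 0) = 0  (base case)
Total: 56 + 56 + 56 + 56 + 56 + 56 + 56 + 56 + 56 + 56 + 56 + 0 = 616

616


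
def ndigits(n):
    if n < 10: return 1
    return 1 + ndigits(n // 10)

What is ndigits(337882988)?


ndigits(337882988) = 1 + ndigits(33788298)
ndigits(33788298) = 1 + ndigits(3378829)
ndigits(3378829) = 1 + ndigits(337882)
ndigits(337882) = 1 + ndigits(33788)
ndigits(33788) = 1 + ndigits(3378)
ndigits(3378) = 1 + ndigits(337)
ndigits(337) = 1 + ndigits(33)
ndigits(33) = 1 + ndigits(3)
ndigits(3) = 1  (base case: 3 < 10)
Unwinding: 1 + 1 + 1 + 1 + 1 + 1 + 1 + 1 + 1 = 9

9


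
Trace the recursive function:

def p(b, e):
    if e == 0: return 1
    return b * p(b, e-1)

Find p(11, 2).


p(11, 2)
= 11 * p(11, 1)
= 11 * 11 * p(11, 0)
= 11 * 11 * 1
= 121

121


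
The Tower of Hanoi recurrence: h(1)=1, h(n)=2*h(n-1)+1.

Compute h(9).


h(9) = 2 * h(8) + 1
h(8) = 2 * h(7) + 1
h(7) = 2 * h(6) + 1
h(6) = 2 * h(5) + 1
h(5) = 2 * h(4) + 1
h(4) = 2 * h(3) + 1
h(3) = 2 * h(2) + 1
h(2) = 2 * h(1) + 1
h(1) = 1  (base case)
h(2) = 2 * 1 + 1 = 3
h(3) = 2 * 3 + 1 = 7
h(4) = 2 * 7 + 1 = 15
h(5) = 2 * 15 + 1 = 31
h(6) = 2 * 31 + 1 = 63
h(7) = 2 * 63 + 1 = 127
h(8) = 2 * 127 + 1 = 255
h(9) = 2 * 255 + 1 = 511

511


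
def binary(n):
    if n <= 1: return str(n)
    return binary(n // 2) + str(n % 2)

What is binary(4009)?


binary(4009) = binary(2004) + '1'
binary(2004) = binary(1002) + '0'
binary(1002) = binary(501) + '0'
binary(501) = binary(250) + '1'
binary(250) = binary(125) + '0'
binary(125) = binary(62) + '1'
binary(62) = binary(31) + '0'
binary(31) = binary(15) + '1'
binary(15) = binary(7) + '1'
binary(7) = binary(3) + '1'
binary(3) = binary(1) + '1'
binary(1) = '1'  (base case)
Concatenating: '1' + '1' + '1' + '1' + '1' + '0' + '1' + '0' + '1' + '0' + '0' + '1' = '111110101001'

111110101001


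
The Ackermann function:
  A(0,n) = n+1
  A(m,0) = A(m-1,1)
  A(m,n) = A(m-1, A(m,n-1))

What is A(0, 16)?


A(0, 16) = 17
Result: A(0, 16) = 17

17


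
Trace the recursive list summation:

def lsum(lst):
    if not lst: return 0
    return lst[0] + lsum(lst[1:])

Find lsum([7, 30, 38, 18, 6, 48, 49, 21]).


lsum([7, 30, 38, 18, 6, 48, 49, 21]) = 7 + lsum([30, 38, 18, 6, 48, 49, 21])
lsum([30, 38, 18, 6, 48, 49, 21]) = 30 + lsum([38, 18, 6, 48, 49, 21])
lsum([38, 18, 6, 48, 49, 21]) = 38 + lsum([18, 6, 48, 49, 21])
lsum([18, 6, 48, 49, 21]) = 18 + lsum([6, 48, 49, 21])
lsum([6, 48, 49, 21]) = 6 + lsum([48, 49, 21])
lsum([48, 49, 21]) = 48 + lsum([49, 21])
lsum([49, 21]) = 49 + lsum([21])
lsum([21]) = 21 + lsum([])
lsum([]) = 0  (base case)
Total: 7 + 30 + 38 + 18 + 6 + 48 + 49 + 21 + 0 = 217

217


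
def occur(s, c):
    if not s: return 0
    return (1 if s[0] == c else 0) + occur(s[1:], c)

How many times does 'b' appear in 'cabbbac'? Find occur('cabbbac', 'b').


s[0]='c' != 'b' -> 0
s[0]='a' != 'b' -> 0
s[0]='b' == 'b' -> 1
s[0]='b' == 'b' -> 1
s[0]='b' == 'b' -> 1
s[0]='a' != 'b' -> 0
s[0]='c' != 'b' -> 0
Sum: 0 + 0 + 1 + 1 + 1 + 0 + 0 = 3

3


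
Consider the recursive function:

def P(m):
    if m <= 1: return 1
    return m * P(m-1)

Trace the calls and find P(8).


P(8)
= 8 * P(7)
= 8 * 7 * P(6)
= 8 * 7 * 6 * P(5)
= 8 * 7 * 6 * 5 * P(4)
= 8 * 7 * 6 * 5 * 4 * P(3)
= 8 * 7 * 6 * 5 * 4 * 3 * P(2)
= 8 * 7 * 6 * 5 * 4 * 3 * 2 * P(1)
= 8 * 7 * 6 * 5 * 4 * 3 * 2 * 1
= 40320

40320


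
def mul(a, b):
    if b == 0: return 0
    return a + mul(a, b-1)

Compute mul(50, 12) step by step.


mul(50, 12) = 50 + mul(50, 11)
mul(50, 11) = 50 + mul(50, 10)
mul(50, 10) = 50 + mul(50, 9)
mul(50, 9) = 50 + mul(50, 8)
mul(50, 8) = 50 + mul(50, 7)
mul(50, 7) = 50 + mul(50, 6)
mul(50, 6) = 50 + mul(50, 5)
mul(50, 5) = 50 + mul(50, 4)
mul(50, 4) = 50 + mul(50, 3)
mul(50, 3) = 50 + mul(50, 2)
mul(50, 2) = 50 + mul(50, 1)
mul(50, 1) = 50 + mul(50, 0)
mul(50, 0) = 0  (base case)
Total: 50 + 50 + 50 + 50 + 50 + 50 + 50 + 50 + 50 + 50 + 50 + 50 + 0 = 600

600


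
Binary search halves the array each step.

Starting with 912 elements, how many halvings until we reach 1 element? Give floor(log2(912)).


912 / 2 = 456
456 / 2 = 228
228 / 2 = 114
114 / 2 = 57
57 / 2 = 28
28 / 2 = 14
14 / 2 = 7
7 / 2 = 3
3 / 2 = 1
Reached 1 after 9 halvings

9


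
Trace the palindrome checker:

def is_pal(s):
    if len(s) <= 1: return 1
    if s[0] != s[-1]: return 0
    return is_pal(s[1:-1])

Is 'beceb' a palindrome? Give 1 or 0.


is_pal('beceb'): s[0]='b' == s[-1]='b' -> check is_pal('ece')
is_pal('ece'): s[0]='e' == s[-1]='e' -> check is_pal('c')
is_pal('c'): len <= 1 -> return 1  (base case)
Result: 1 (palindrome)

1


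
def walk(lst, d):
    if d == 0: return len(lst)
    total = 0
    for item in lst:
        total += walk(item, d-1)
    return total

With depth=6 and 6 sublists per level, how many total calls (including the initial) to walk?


At depth 0 (root): 1 call
At depth 1: each of 1 parents calls walk on 6 children = 6 calls
At depth 2: each of 6 parents calls walk on 6 children = 36 calls
At depth 3: each of 36 parents calls walk on 6 children = 216 calls
At depth 4: each of 216 parents calls walk on 6 children = 1296 calls
At depth 5: each of 1296 parents calls walk on 6 children = 7776 calls
At depth 6: each of 7776 parents calls walk on 6 children = 46656 calls
Total: 1 + 6 + 36 + 216 + 1296 + 7776 + 46656 = 55987

55987


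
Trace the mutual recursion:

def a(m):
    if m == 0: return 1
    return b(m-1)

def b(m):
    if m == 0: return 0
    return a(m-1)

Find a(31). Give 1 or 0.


a(31) = b(30)
b(30) = a(29)
a(29) = b(28)
b(28) = a(27)
a(27) = b(26)
b(26) = a(25)
a(25) = b(24)
b(24) = a(23)
a(23) = b(22)
b(22) = a(21)
a(21) = b(20)
b(20) = a(19)
a(19) = b(18)
b(18) = a(17)
a(17) = b(16)
b(16) = a(15)
a(15) = b(14)
b(14) = a(13)
a(13) = b(12)
b(12) = a(11)
a(11) = b(10)
b(10) = a(9)
a(9) = b(8)
b(8) = a(7)
a(7) = b(6)
b(6) = a(5)
a(5) = b(4)
b(4) = a(3)
a(3) = b(2)
b(2) = a(1)
a(1) = b(0)
b(0) = 0  (base case)
Result: 0

0


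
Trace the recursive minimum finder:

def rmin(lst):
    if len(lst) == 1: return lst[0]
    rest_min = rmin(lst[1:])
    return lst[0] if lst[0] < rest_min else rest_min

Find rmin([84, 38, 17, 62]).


rmin([84, 38, 17, 62]): compare 84 with rmin([38, 17, 62])
rmin([38, 17, 62]): compare 38 with rmin([17, 62])
rmin([17, 62]): compare 17 with rmin([62])
rmin([62]) = 62  (base case)
Compare 17 with 62 -> 17
Compare 38 with 17 -> 17
Compare 84 with 17 -> 17

17


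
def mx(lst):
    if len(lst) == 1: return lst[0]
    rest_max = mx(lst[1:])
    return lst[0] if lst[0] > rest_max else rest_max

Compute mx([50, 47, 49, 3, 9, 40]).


mx([50, 47, 49, 3, 9, 40]): compare 50 with mx([47, 49, 3, 9, 40])
mx([47, 49, 3, 9, 40]): compare 47 with mx([49, 3, 9, 40])
mx([49, 3, 9, 40]): compare 49 with mx([3, 9, 40])
mx([3, 9, 40]): compare 3 with mx([9, 40])
mx([9, 40]): compare 9 with mx([40])
mx([40]) = 40  (base case)
Compare 9 with 40 -> 40
Compare 3 with 40 -> 40
Compare 49 with 40 -> 49
Compare 47 with 49 -> 49
Compare 50 with 49 -> 50

50


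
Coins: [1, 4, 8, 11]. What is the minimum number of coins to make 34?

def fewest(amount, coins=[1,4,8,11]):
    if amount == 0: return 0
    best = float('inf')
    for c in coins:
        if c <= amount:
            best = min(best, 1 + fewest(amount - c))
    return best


Building up with DP:
fewest(0) = 0
fewest(1) = min(1+fewest(0)=1+0=1) = 1
fewest(2) = min(1+fewest(1)=1+1=2) = 2
fewest(3) = min(1+fewest(2)=1+2=3) = 3
fewest(4) = min(1+fewest(3)=1+3=4, 1+fewest(0)=1+0=1) = 1
fewest(5) = min(1+fewest(4)=1+1=2, 1+fewest(1)=1+1=2) = 2
fewest(6) = min(1+fewest(5)=1+2=3, 1+fewest(2)=1+2=3) = 3
fewest(7) = min(1+fewest(6)=1+3=4, 1+fewest(3)=1+3=4) = 4
fewest(8) = min(1+fewest(7)=1+4=5, 1+fewest(4)=1+1=2, 1+fewest(0)=1+0=1) = 1
fewest(9) = min(1+fewest(8)=1+1=2, 1+fewest(5)=1+2=3, 1+fewest(1)=1+1=2) = 2
fewest(10) = min(1+fewest(9)=1+2=3, 1+fewest(6)=1+3=4, 1+fewest(2)=1+2=3) = 3
fewest(11) = min(1+fewest(10)=1+3=4, 1+fewest(7)=1+4=5, 1+fewest(3)=1+3=4, 1+fewest(0)=1+0=1) = 1
fewest(12) = min(1+fewest(11)=1+1=2, 1+fewest(8)=1+1=2, 1+fewest(4)=1+1=2, 1+fewest(1)=1+1=2) = 2
fewest(13) = min(1+fewest(12)=1+2=3, 1+fewest(9)=1+2=3, 1+fewest(5)=1+2=3, 1+fewest(2)=1+2=3) = 3
fewest(14) = min(1+fewest(13)=1+3=4, 1+fewest(10)=1+3=4, 1+fewest(6)=1+3=4, 1+fewest(3)=1+3=4) = 4
fewest(15) = min(1+fewest(14)=1+4=5, 1+fewest(11)=1+1=2, 1+fewest(7)=1+4=5, 1+fewest(4)=1+1=2) = 2
fewest(16) = min(1+fewest(15)=1+2=3, 1+fewest(12)=1+2=3, 1+fewest(8)=1+1=2, 1+fewest(5)=1+2=3) = 2
fewest(17) = min(1+fewest(16)=1+2=3, 1+fewest(13)=1+3=4, 1+fewest(9)=1+2=3, 1+fewest(6)=1+3=4) = 3
fewest(18) = min(1+fewest(17)=1+3=4, 1+fewest(14)=1+4=5, 1+fewest(10)=1+3=4, 1+fewest(7)=1+4=5) = 4
fewest(19) = min(1+fewest(18)=1+4=5, 1+fewest(15)=1+2=3, 1+fewest(11)=1+1=2, 1+fewest(8)=1+1=2) = 2
fewest(20) = min(1+fewest(19)=1+2=3, 1+fewest(16)=1+2=3, 1+fewest(12)=1+2=3, 1+fewest(9)=1+2=3) = 3
fewest(21) = min(1+fewest(20)=1+3=4, 1+fewest(17)=1+3=4, 1+fewest(13)=1+3=4, 1+fewest(10)=1+3=4) = 4
fewest(22) = min(1+fewest(21)=1+4=5, 1+fewest(18)=1+4=5, 1+fewest(14)=1+4=5, 1+fewest(11)=1+1=2) = 2
fewest(23) = min(1+fewest(22)=1+2=3, 1+fewest(19)=1+2=3, 1+fewest(15)=1+2=3, 1+fewest(12)=1+2=3) = 3
fewest(24) = min(1+fewest(23)=1+3=4, 1+fewest(20)=1+3=4, 1+fewest(16)=1+2=3, 1+fewest(13)=1+3=4) = 3
fewest(25) = min(1+fewest(24)=1+3=4, 1+fewest(21)=1+4=5, 1+fewest(17)=1+3=4, 1+fewest(14)=1+4=5) = 4
fewest(26) = min(1+fewest(25)=1+4=5, 1+fewest(22)=1+2=3, 1+fewest(18)=1+4=5, 1+fewest(15)=1+2=3) = 3
fewest(27) = min(1+fewest(26)=1+3=4, 1+fewest(23)=1+3=4, 1+fewest(19)=1+2=3, 1+fewest(16)=1+2=3) = 3
fewest(28) = min(1+fewest(27)=1+3=4, 1+fewest(24)=1+3=4, 1+fewest(20)=1+3=4, 1+fewest(17)=1+3=4) = 4
fewest(29) = min(1+fewest(28)=1+4=5, 1+fewest(25)=1+4=5, 1+fewest(21)=1+4=5, 1+fewest(18)=1+4=5) = 5
fewest(30) = min(1+fewest(29)=1+5=6, 1+fewest(26)=1+3=4, 1+fewest(22)=1+2=3, 1+fewest(19)=1+2=3) = 3
fewest(31) = min(1+fewest(30)=1+3=4, 1+fewest(27)=1+3=4, 1+fewest(23)=1+3=4, 1+fewest(20)=1+3=4) = 4
fewest(32) = min(1+fewest(31)=1+4=5, 1+fewest(28)=1+4=5, 1+fewest(24)=1+3=4, 1+fewest(21)=1+4=5) = 4
fewest(33) = min(1+fewest(32)=1+4=5, 1+fewest(29)=1+5=6, 1+fewest(25)=1+4=5, 1+fewest(22)=1+2=3) = 3
fewest(34) = min(1+fewest(33)=1+3=4, 1+fewest(30)=1+3=4, 1+fewest(26)=1+3=4, 1+fewest(23)=1+3=4) = 4

4


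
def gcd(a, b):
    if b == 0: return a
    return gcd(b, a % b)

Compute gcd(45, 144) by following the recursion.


gcd(45, 144) = gcd(144, 45)
gcd(144, 45) = gcd(45, 9)
gcd(45, 9) = gcd(9, 0)
gcd(9, 0) = 9  (base case)

9


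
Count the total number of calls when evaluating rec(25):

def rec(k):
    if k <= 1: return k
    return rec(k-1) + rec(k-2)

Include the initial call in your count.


Let C(n) = total calls for rec(n)
C(0) = 1, C(1) = 1
C(2) = 1 + C(1) + C(0) = 1 + 1 + 1 = 3
C(3) = 1 + C(2) + C(1) = 1 + 3 + 1 = 5
C(4) = 1 + C(3) + C(2) = 1 + 5 + 3 = 9
C(5) = 1 + C(4) + C(3) = 1 + 9 + 5 = 15
C(6) = 1 + C(5) + C(4) = 1 + 15 + 9 = 25
C(7) = 1 + C(6) + C(5) = 1 + 25 + 15 = 41
C(8) = 1 + C(7) + C(6) = 1 + 41 + 25 = 67
C(9) = 1 + C(8) + C(7) = 1 + 67 + 41 = 109
C(10) = 1 + C(9) + C(8) = 1 + 109 + 67 = 177
C(11) = 1 + C(10) + C(9) = 1 + 177 + 109 = 287
C(12) = 1 + C(11) + C(10) = 1 + 287 + 177 = 465
C(13) = 1 + C(12) + C(11) = 1 + 465 + 287 = 753
C(14) = 1 + C(13) + C(12) = 1 + 753 + 465 = 1219
C(15) = 1 + C(14) + C(13) = 1 + 1219 + 753 = 1973
C(16) = 1 + C(15) + C(14) = 1 + 1973 + 1219 = 3193
C(17) = 1 + C(16) + C(15) = 1 + 3193 + 1973 = 5167
C(18) = 1 + C(17) + C(16) = 1 + 5167 + 3193 = 8361
C(19) = 1 + C(18) + C(17) = 1 + 8361 + 5167 = 13529
C(20) = 1 + C(19) + C(18) = 1 + 13529 + 8361 = 21891
C(21) = 1 + C(20) + C(19) = 1 + 21891 + 13529 = 35421
C(22) = 1 + C(21) + C(20) = 1 + 35421 + 21891 = 57313
C(23) = 1 + C(22) + C(21) = 1 + 57313 + 35421 = 92735
C(24) = 1 + C(23) + C(22) = 1 + 92735 + 57313 = 150049
C(25) = 1 + C(24) + C(23) = 1 + 150049 + 92735 = 242785

242785


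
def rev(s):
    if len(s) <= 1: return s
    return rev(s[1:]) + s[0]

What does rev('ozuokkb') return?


rev('ozuokkb') = rev('zuokkb') + 'o'
rev('zuokkb') = rev('uokkb') + 'z'
rev('uokkb') = rev('okkb') + 'u'
rev('okkb') = rev('kkb') + 'o'
rev('kkb') = rev('kb') + 'k'
rev('kb') = rev('b') + 'k'
rev('b') = 'b'  (base case)
Concatenating: 'b' + 'k' + 'k' + 'o' + 'u' + 'z' + 'o' = 'bkkouzo'

bkkouzo


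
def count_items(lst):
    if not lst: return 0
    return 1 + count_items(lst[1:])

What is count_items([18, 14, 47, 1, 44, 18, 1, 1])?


count_items([18, 14, 47, 1, 44, 18, 1, 1]) = 1 + count_items([14, 47, 1, 44, 18, 1, 1])
count_items([14, 47, 1, 44, 18, 1, 1]) = 1 + count_items([47, 1, 44, 18, 1, 1])
count_items([47, 1, 44, 18, 1, 1]) = 1 + count_items([1, 44, 18, 1, 1])
count_items([1, 44, 18, 1, 1]) = 1 + count_items([44, 18, 1, 1])
count_items([44, 18, 1, 1]) = 1 + count_items([18, 1, 1])
count_items([18, 1, 1]) = 1 + count_items([1, 1])
count_items([1, 1]) = 1 + count_items([1])
count_items([1]) = 1 + count_items([])
count_items([]) = 0  (base case)
Unwinding: 1 + 1 + 1 + 1 + 1 + 1 + 1 + 1 + 0 = 8

8


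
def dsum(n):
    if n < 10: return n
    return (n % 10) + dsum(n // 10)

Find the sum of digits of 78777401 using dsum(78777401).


dsum(78777401) = 1 + dsum(7877740)
dsum(7877740) = 0 + dsum(787774)
dsum(787774) = 4 + dsum(78777)
dsum(78777) = 7 + dsum(7877)
dsum(7877) = 7 + dsum(787)
dsum(787) = 7 + dsum(78)
dsum(78) = 8 + dsum(7)
dsum(7) = 7  (base case)
Total: 1 + 0 + 4 + 7 + 7 + 7 + 8 + 7 = 41

41


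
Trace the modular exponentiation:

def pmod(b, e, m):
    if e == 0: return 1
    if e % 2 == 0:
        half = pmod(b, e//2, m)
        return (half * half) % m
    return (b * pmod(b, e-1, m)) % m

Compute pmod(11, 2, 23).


pmod(11, 2, 23): e is even, compute pmod(11, 1, 23)
  pmod(11, 1, 23): e is odd, compute pmod(11, 0, 23)
    pmod(11, 0, 23) = 1
  (11 * 1) % 23 = 11
half=11, (11*11) % 23 = 6

6


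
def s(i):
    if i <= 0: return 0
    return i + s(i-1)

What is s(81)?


s(81)
= 81 + 80 + 79 + 78 + 77 + 76 + 75 + 74 + 73 + 72 + 71 + 70 + 69 + 68 + 67 + 66 + 65 + 64 + 63 + 62 + 61 + 60 + 59 + 58 + 57 + 56 + 55 + 54 + 53 + 52 + 51 + 50 + 49 + 48 + 47 + 46 + 45 + 44 + 43 + 42 + 41 + 40 + 39 + 38 + 37 + 36 + 35 + 34 + 33 + 32 + 31 + 30 + 29 + 28 + 27 + 26 + 25 + 24 + 23 + 22 + 21 + 20 + 19 + 18 + 17 + 16 + 15 + 14 + 13 + 12 + 11 + 10 + 9 + 8 + 7 + 6 + 5 + 4 + 3 + 2 + 1 + s(0)
= 81 + 80 + 79 + 78 + 77 + 76 + 75 + 74 + 73 + 72 + 71 + 70 + 69 + 68 + 67 + 66 + 65 + 64 + 63 + 62 + 61 + 60 + 59 + 58 + 57 + 56 + 55 + 54 + 53 + 52 + 51 + 50 + 49 + 48 + 47 + 46 + 45 + 44 + 43 + 42 + 41 + 40 + 39 + 38 + 37 + 36 + 35 + 34 + 33 + 32 + 31 + 30 + 29 + 28 + 27 + 26 + 25 + 24 + 23 + 22 + 21 + 20 + 19 + 18 + 17 + 16 + 15 + 14 + 13 + 12 + 11 + 10 + 9 + 8 + 7 + 6 + 5 + 4 + 3 + 2 + 1 + 0
= 3321

3321


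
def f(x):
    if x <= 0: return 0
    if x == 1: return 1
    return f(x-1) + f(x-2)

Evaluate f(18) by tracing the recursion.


Computing f(18) bottom-up:
f(0) = 0
f(1) = 1
f(2) = f(1) + f(0) = 1 + 0 = 1
f(3) = f(2) + f(1) = 1 + 1 = 2
f(4) = f(3) + f(2) = 2 + 1 = 3
f(5) = f(4) + f(3) = 3 + 2 = 5
f(6) = f(5) + f(4) = 5 + 3 = 8
f(7) = f(6) + f(5) = 8 + 5 = 13
f(8) = f(7) + f(6) = 13 + 8 = 21
f(9) = f(8) + f(7) = 21 + 13 = 34
f(10) = f(9) + f(8) = 34 + 21 = 55
f(11) = f(10) + f(9) = 55 + 34 = 89
f(12) = f(11) + f(10) = 89 + 55 = 144
f(13) = f(12) + f(11) = 144 + 89 = 233
f(14) = f(13) + f(12) = 233 + 144 = 377
f(15) = f(14) + f(13) = 377 + 233 = 610
f(16) = f(15) + f(14) = 610 + 377 = 987
f(17) = f(16) + f(15) = 987 + 610 = 1597
f(18) = f(17) + f(16) = 1597 + 987 = 2584

2584


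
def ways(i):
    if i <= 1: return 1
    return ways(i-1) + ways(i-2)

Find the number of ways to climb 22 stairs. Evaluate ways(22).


Building up from base cases:
ways(0) = 1
ways(1) = 1
ways(2) = ways(1) + ways(0) = 1 + 1 = 2
ways(3) = ways(2) + ways(1) = 2 + 1 = 3
ways(4) = ways(3) + ways(2) = 3 + 2 = 5
ways(5) = ways(4) + ways(3) = 5 + 3 = 8
ways(6) = ways(5) + ways(4) = 8 + 5 = 13
ways(7) = ways(6) + ways(5) = 13 + 8 = 21
ways(8) = ways(7) + ways(6) = 21 + 13 = 34
ways(9) = ways(8) + ways(7) = 34 + 21 = 55
ways(10) = ways(9) + ways(8) = 55 + 34 = 89
ways(11) = ways(10) + ways(9) = 89 + 55 = 144
ways(12) = ways(11) + ways(10) = 144 + 89 = 233
ways(13) = ways(12) + ways(11) = 233 + 144 = 377
ways(14) = ways(13) + ways(12) = 377 + 233 = 610
ways(15) = ways(14) + ways(13) = 610 + 377 = 987
ways(16) = ways(15) + ways(14) = 987 + 610 = 1597
ways(17) = ways(16) + ways(15) = 1597 + 987 = 2584
ways(18) = ways(17) + ways(16) = 2584 + 1597 = 4181
ways(19) = ways(18) + ways(17) = 4181 + 2584 = 6765
ways(20) = ways(19) + ways(18) = 6765 + 4181 = 10946
ways(21) = ways(20) + ways(19) = 10946 + 6765 = 17711
ways(22) = ways(21) + ways(20) = 17711 + 10946 = 28657

28657


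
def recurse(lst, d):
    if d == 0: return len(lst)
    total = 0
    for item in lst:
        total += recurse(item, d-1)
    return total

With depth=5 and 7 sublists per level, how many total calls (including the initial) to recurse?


At depth 0 (root): 1 call
At depth 1: each of 1 parents calls recurse on 7 children = 7 calls
At depth 2: each of 7 parents calls recurse on 7 children = 49 calls
At depth 3: each of 49 parents calls recurse on 7 children = 343 calls
At depth 4: each of 343 parents calls recurse on 7 children = 2401 calls
At depth 5: each of 2401 parents calls recurse on 7 children = 16807 calls
Total: 1 + 7 + 49 + 343 + 2401 + 16807 = 19608

19608


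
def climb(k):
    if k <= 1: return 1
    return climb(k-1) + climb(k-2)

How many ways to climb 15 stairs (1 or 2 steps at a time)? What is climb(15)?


Building up from base cases:
climb(0) = 1
climb(1) = 1
climb(2) = climb(1) + climb(0) = 1 + 1 = 2
climb(3) = climb(2) + climb(1) = 2 + 1 = 3
climb(4) = climb(3) + climb(2) = 3 + 2 = 5
climb(5) = climb(4) + climb(3) = 5 + 3 = 8
climb(6) = climb(5) + climb(4) = 8 + 5 = 13
climb(7) = climb(6) + climb(5) = 13 + 8 = 21
climb(8) = climb(7) + climb(6) = 21 + 13 = 34
climb(9) = climb(8) + climb(7) = 34 + 21 = 55
climb(10) = climb(9) + climb(8) = 55 + 34 = 89
climb(11) = climb(10) + climb(9) = 89 + 55 = 144
climb(12) = climb(11) + climb(10) = 144 + 89 = 233
climb(13) = climb(12) + climb(11) = 233 + 144 = 377
climb(14) = climb(13) + climb(12) = 377 + 233 = 610
climb(15) = climb(14) + climb(13) = 610 + 377 = 987

987


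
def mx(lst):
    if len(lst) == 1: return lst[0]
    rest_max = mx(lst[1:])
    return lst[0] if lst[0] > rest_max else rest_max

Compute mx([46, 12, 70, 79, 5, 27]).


mx([46, 12, 70, 79, 5, 27]): compare 46 with mx([12, 70, 79, 5, 27])
mx([12, 70, 79, 5, 27]): compare 12 with mx([70, 79, 5, 27])
mx([70, 79, 5, 27]): compare 70 with mx([79, 5, 27])
mx([79, 5, 27]): compare 79 with mx([5, 27])
mx([5, 27]): compare 5 with mx([27])
mx([27]) = 27  (base case)
Compare 5 with 27 -> 27
Compare 79 with 27 -> 79
Compare 70 with 79 -> 79
Compare 12 with 79 -> 79
Compare 46 with 79 -> 79

79


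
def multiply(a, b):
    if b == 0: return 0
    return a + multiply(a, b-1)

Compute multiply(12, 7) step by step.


multiply(12, 7) = 12 + multiply(12, 6)
multiply(12, 6) = 12 + multiply(12, 5)
multiply(12, 5) = 12 + multiply(12, 4)
multiply(12, 4) = 12 + multiply(12, 3)
multiply(12, 3) = 12 + multiply(12, 2)
multiply(12, 2) = 12 + multiply(12, 1)
multiply(12, 1) = 12 + multiply(12, 0)
multiply(12, 0) = 0  (base case)
Total: 12 + 12 + 12 + 12 + 12 + 12 + 12 + 0 = 84

84


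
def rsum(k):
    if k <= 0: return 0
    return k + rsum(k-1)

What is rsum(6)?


rsum(6)
= 6 + 5 + 4 + 3 + 2 + 1 + rsum(0)
= 6 + 5 + 4 + 3 + 2 + 1 + 0
= 21

21


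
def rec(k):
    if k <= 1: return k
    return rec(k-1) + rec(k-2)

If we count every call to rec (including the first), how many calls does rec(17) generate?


Let C(n) = total calls for rec(n)
C(0) = 1, C(1) = 1
C(2) = 1 + C(1) + C(0) = 1 + 1 + 1 = 3
C(3) = 1 + C(2) + C(1) = 1 + 3 + 1 = 5
C(4) = 1 + C(3) + C(2) = 1 + 5 + 3 = 9
C(5) = 1 + C(4) + C(3) = 1 + 9 + 5 = 15
C(6) = 1 + C(5) + C(4) = 1 + 15 + 9 = 25
C(7) = 1 + C(6) + C(5) = 1 + 25 + 15 = 41
C(8) = 1 + C(7) + C(6) = 1 + 41 + 25 = 67
C(9) = 1 + C(8) + C(7) = 1 + 67 + 41 = 109
C(10) = 1 + C(9) + C(8) = 1 + 109 + 67 = 177
C(11) = 1 + C(10) + C(9) = 1 + 177 + 109 = 287
C(12) = 1 + C(11) + C(10) = 1 + 287 + 177 = 465
C(13) = 1 + C(12) + C(11) = 1 + 465 + 287 = 753
C(14) = 1 + C(13) + C(12) = 1 + 753 + 465 = 1219
C(15) = 1 + C(14) + C(13) = 1 + 1219 + 753 = 1973
C(16) = 1 + C(15) + C(14) = 1 + 1973 + 1219 = 3193
C(17) = 1 + C(16) + C(15) = 1 + 3193 + 1973 = 5167

5167


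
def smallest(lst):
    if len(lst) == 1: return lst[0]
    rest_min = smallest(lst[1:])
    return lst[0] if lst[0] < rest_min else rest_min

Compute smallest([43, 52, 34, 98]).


smallest([43, 52, 34, 98]): compare 43 with smallest([52, 34, 98])
smallest([52, 34, 98]): compare 52 with smallest([34, 98])
smallest([34, 98]): compare 34 with smallest([98])
smallest([98]) = 98  (base case)
Compare 34 with 98 -> 34
Compare 52 with 34 -> 34
Compare 43 with 34 -> 34

34


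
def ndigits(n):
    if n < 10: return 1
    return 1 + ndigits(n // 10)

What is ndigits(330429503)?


ndigits(330429503) = 1 + ndigits(33042950)
ndigits(33042950) = 1 + ndigits(3304295)
ndigits(3304295) = 1 + ndigits(330429)
ndigits(330429) = 1 + ndigits(33042)
ndigits(33042) = 1 + ndigits(3304)
ndigits(3304) = 1 + ndigits(330)
ndigits(330) = 1 + ndigits(33)
ndigits(33) = 1 + ndigits(3)
ndigits(3) = 1  (base case: 3 < 10)
Unwinding: 1 + 1 + 1 + 1 + 1 + 1 + 1 + 1 + 1 = 9

9


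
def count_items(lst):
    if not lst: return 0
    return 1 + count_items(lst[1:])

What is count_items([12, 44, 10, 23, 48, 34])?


count_items([12, 44, 10, 23, 48, 34]) = 1 + count_items([44, 10, 23, 48, 34])
count_items([44, 10, 23, 48, 34]) = 1 + count_items([10, 23, 48, 34])
count_items([10, 23, 48, 34]) = 1 + count_items([23, 48, 34])
count_items([23, 48, 34]) = 1 + count_items([48, 34])
count_items([48, 34]) = 1 + count_items([34])
count_items([34]) = 1 + count_items([])
count_items([]) = 0  (base case)
Unwinding: 1 + 1 + 1 + 1 + 1 + 1 + 0 = 6

6


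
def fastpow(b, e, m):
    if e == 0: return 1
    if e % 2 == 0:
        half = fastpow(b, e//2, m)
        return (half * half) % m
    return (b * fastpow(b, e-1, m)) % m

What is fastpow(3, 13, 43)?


fastpow(3, 13, 43): e is odd, compute fastpow(3, 12, 43)
  fastpow(3, 12, 43): e is even, compute fastpow(3, 6, 43)
    fastpow(3, 6, 43): e is even, compute fastpow(3, 3, 43)
      fastpow(3, 3, 43): e is odd, compute fastpow(3, 2, 43)
        fastpow(3, 2, 43): e is even, compute fastpow(3, 1, 43)
          fastpow(3, 1, 43): e is odd, compute fastpow(3, 0, 43)
          fastpow(3, 0, 43) = 1
          (3 * 1) % 43 = 3
        half=3, (3*3) % 43 = 9
      (3 * 9) % 43 = 27
    half=27, (27*27) % 43 = 41
  half=41, (41*41) % 43 = 4
(3 * 4) % 43 = 12

12


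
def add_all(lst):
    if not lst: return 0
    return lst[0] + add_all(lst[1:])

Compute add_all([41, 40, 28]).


add_all([41, 40, 28]) = 41 + add_all([40, 28])
add_all([40, 28]) = 40 + add_all([28])
add_all([28]) = 28 + add_all([])
add_all([]) = 0  (base case)
Total: 41 + 40 + 28 + 0 = 109

109


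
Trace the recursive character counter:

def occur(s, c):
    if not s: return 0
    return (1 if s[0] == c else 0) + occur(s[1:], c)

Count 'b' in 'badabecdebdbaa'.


s[0]='b' == 'b' -> 1
s[0]='a' != 'b' -> 0
s[0]='d' != 'b' -> 0
s[0]='a' != 'b' -> 0
s[0]='b' == 'b' -> 1
s[0]='e' != 'b' -> 0
s[0]='c' != 'b' -> 0
s[0]='d' != 'b' -> 0
s[0]='e' != 'b' -> 0
s[0]='b' == 'b' -> 1
s[0]='d' != 'b' -> 0
s[0]='b' == 'b' -> 1
s[0]='a' != 'b' -> 0
s[0]='a' != 'b' -> 0
Sum: 1 + 0 + 0 + 0 + 1 + 0 + 0 + 0 + 0 + 1 + 0 + 1 + 0 + 0 = 4

4


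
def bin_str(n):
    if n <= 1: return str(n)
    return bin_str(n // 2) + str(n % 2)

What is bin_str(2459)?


bin_str(2459) = bin_str(1229) + '1'
bin_str(1229) = bin_str(614) + '1'
bin_str(614) = bin_str(307) + '0'
bin_str(307) = bin_str(153) + '1'
bin_str(153) = bin_str(76) + '1'
bin_str(76) = bin_str(38) + '0'
bin_str(38) = bin_str(19) + '0'
bin_str(19) = bin_str(9) + '1'
bin_str(9) = bin_str(4) + '1'
bin_str(4) = bin_str(2) + '0'
bin_str(2) = bin_str(1) + '0'
bin_str(1) = '1'  (base case)
Concatenating: '1' + '0' + '0' + '1' + '1' + '0' + '0' + '1' + '1' + '0' + '1' + '1' = '100110011011'

100110011011


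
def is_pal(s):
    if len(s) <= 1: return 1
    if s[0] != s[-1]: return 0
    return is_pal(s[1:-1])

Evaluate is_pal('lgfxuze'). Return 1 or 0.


is_pal('lgfxuze'): s[0]='l' != s[-1]='e' -> return 0
Result: 0 (not a palindrome)

0


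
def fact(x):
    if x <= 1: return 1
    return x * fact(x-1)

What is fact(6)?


fact(6)
= 6 * fact(5)
= 6 * 5 * fact(4)
= 6 * 5 * 4 * fact(3)
= 6 * 5 * 4 * 3 * fact(2)
= 6 * 5 * 4 * 3 * 2 * fact(1)
= 6 * 5 * 4 * 3 * 2 * 1
= 720

720


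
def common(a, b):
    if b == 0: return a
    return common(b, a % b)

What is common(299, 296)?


common(299, 296) = common(296, 3)
common(296, 3) = common(3, 2)
common(3, 2) = common(2, 1)
common(2, 1) = common(1, 0)
common(1, 0) = 1  (base case)

1


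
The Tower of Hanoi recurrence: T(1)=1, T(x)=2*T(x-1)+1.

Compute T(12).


T(12) = 2 * T(11) + 1
T(11) = 2 * T(10) + 1
T(10) = 2 * T(9) + 1
T(9) = 2 * T(8) + 1
T(8) = 2 * T(7) + 1
T(7) = 2 * T(6) + 1
T(6) = 2 * T(5) + 1
T(5) = 2 * T(4) + 1
T(4) = 2 * T(3) + 1
T(3) = 2 * T(2) + 1
T(2) = 2 * T(1) + 1
T(1) = 1  (base case)
T(2) = 2 * 1 + 1 = 3
T(3) = 2 * 3 + 1 = 7
T(4) = 2 * 7 + 1 = 15
T(5) = 2 * 15 + 1 = 31
T(6) = 2 * 31 + 1 = 63
T(7) = 2 * 63 + 1 = 127
T(8) = 2 * 127 + 1 = 255
T(9) = 2 * 255 + 1 = 511
T(10) = 2 * 511 + 1 = 1023
T(11) = 2 * 1023 + 1 = 2047
T(12) = 2 * 2047 + 1 = 4095

4095


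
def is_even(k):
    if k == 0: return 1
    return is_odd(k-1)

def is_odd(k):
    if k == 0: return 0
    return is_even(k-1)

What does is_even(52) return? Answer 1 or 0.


is_even(52) = is_odd(51)
is_odd(51) = is_even(50)
is_even(50) = is_odd(49)
is_odd(49) = is_even(48)
is_even(48) = is_odd(47)
is_odd(47) = is_even(46)
is_even(46) = is_odd(45)
is_odd(45) = is_even(44)
is_even(44) = is_odd(43)
is_odd(43) = is_even(42)
is_even(42) = is_odd(41)
is_odd(41) = is_even(40)
is_even(40) = is_odd(39)
is_odd(39) = is_even(38)
is_even(38) = is_odd(37)
is_odd(37) = is_even(36)
is_even(36) = is_odd(35)
is_odd(35) = is_even(34)
is_even(34) = is_odd(33)
is_odd(33) = is_even(32)
is_even(32) = is_odd(31)
is_odd(31) = is_even(30)
is_even(30) = is_odd(29)
is_odd(29) = is_even(28)
is_even(28) = is_odd(27)
is_odd(27) = is_even(26)
is_even(26) = is_odd(25)
is_odd(25) = is_even(24)
is_even(24) = is_odd(23)
is_odd(23) = is_even(22)
is_even(22) = is_odd(21)
is_odd(21) = is_even(20)
is_even(20) = is_odd(19)
is_odd(19) = is_even(18)
is_even(18) = is_odd(17)
is_odd(17) = is_even(16)
is_even(16) = is_odd(15)
is_odd(15) = is_even(14)
is_even(14) = is_odd(13)
is_odd(13) = is_even(12)
is_even(12) = is_odd(11)
is_odd(11) = is_even(10)
is_even(10) = is_odd(9)
is_odd(9) = is_even(8)
is_even(8) = is_odd(7)
is_odd(7) = is_even(6)
is_even(6) = is_odd(5)
is_odd(5) = is_even(4)
is_even(4) = is_odd(3)
is_odd(3) = is_even(2)
is_even(2) = is_odd(1)
is_odd(1) = is_even(0)
is_even(0) = 1  (base case)
Result: 1

1


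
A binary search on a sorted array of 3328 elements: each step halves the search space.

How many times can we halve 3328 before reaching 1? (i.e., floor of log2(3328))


3328 / 2 = 1664
1664 / 2 = 832
832 / 2 = 416
416 / 2 = 208
208 / 2 = 104
104 / 2 = 52
52 / 2 = 26
26 / 2 = 13
13 / 2 = 6
6 / 2 = 3
3 / 2 = 1
Reached 1 after 11 halvings

11


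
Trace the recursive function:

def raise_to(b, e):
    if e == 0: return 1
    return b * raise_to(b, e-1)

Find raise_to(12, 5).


raise_to(12, 5)
= 12 * raise_to(12, 4)
= 12 * 12 * raise_to(12, 3)
= 12 * 12 * 12 * raise_to(12, 2)
= 12 * 12 * 12 * 12 * raise_to(12, 1)
= 12 * 12 * 12 * 12 * 12 * raise_to(12, 0)
= 12 * 12 * 12 * 12 * 12 * 1
= 248832

248832


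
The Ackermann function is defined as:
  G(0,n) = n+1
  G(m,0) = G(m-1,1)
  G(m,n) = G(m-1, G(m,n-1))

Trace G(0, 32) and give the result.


G(0, 32) = 33
Result: G(0, 32) = 33

33


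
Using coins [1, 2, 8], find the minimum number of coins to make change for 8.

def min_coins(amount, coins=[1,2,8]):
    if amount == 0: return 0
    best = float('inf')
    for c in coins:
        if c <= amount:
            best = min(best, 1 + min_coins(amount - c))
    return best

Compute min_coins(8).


Building up with DP:
min_coins(0) = 0
min_coins(1) = min(1+min_coins(0)=1+0=1) = 1
min_coins(2) = min(1+min_coins(1)=1+1=2, 1+min_coins(0)=1+0=1) = 1
min_coins(3) = min(1+min_coins(2)=1+1=2, 1+min_coins(1)=1+1=2) = 2
min_coins(4) = min(1+min_coins(3)=1+2=3, 1+min_coins(2)=1+1=2) = 2
min_coins(5) = min(1+min_coins(4)=1+2=3, 1+min_coins(3)=1+2=3) = 3
min_coins(6) = min(1+min_coins(5)=1+3=4, 1+min_coins(4)=1+2=3) = 3
min_coins(7) = min(1+min_coins(6)=1+3=4, 1+min_coins(5)=1+3=4) = 4
min_coins(8) = min(1+min_coins(7)=1+4=5, 1+min_coins(6)=1+3=4, 1+min_coins(0)=1+0=1) = 1

1


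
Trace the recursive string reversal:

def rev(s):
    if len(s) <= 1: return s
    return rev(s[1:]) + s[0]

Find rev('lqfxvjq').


rev('lqfxvjq') = rev('qfxvjq') + 'l'
rev('qfxvjq') = rev('fxvjq') + 'q'
rev('fxvjq') = rev('xvjq') + 'f'
rev('xvjq') = rev('vjq') + 'x'
rev('vjq') = rev('jq') + 'v'
rev('jq') = rev('q') + 'j'
rev('q') = 'q'  (base case)
Concatenating: 'q' + 'j' + 'v' + 'x' + 'f' + 'q' + 'l' = 'qjvxfql'

qjvxfql


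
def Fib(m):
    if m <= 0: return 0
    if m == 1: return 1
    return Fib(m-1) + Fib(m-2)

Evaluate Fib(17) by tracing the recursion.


Computing Fib(17) bottom-up:
Fib(0) = 0
Fib(1) = 1
Fib(2) = Fib(1) + Fib(0) = 1 + 0 = 1
Fib(3) = Fib(2) + Fib(1) = 1 + 1 = 2
Fib(4) = Fib(3) + Fib(2) = 2 + 1 = 3
Fib(5) = Fib(4) + Fib(3) = 3 + 2 = 5
Fib(6) = Fib(5) + Fib(4) = 5 + 3 = 8
Fib(7) = Fib(6) + Fib(5) = 8 + 5 = 13
Fib(8) = Fib(7) + Fib(6) = 13 + 8 = 21
Fib(9) = Fib(8) + Fib(7) = 21 + 13 = 34
Fib(10) = Fib(9) + Fib(8) = 34 + 21 = 55
Fib(11) = Fib(10) + Fib(9) = 55 + 34 = 89
Fib(12) = Fib(11) + Fib(10) = 89 + 55 = 144
Fib(13) = Fib(12) + Fib(11) = 144 + 89 = 233
Fib(14) = Fib(13) + Fib(12) = 233 + 144 = 377
Fib(15) = Fib(14) + Fib(13) = 377 + 233 = 610
Fib(16) = Fib(15) + Fib(14) = 610 + 377 = 987
Fib(17) = Fib(16) + Fib(15) = 987 + 610 = 1597

1597


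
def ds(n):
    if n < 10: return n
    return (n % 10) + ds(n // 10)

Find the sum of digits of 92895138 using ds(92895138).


ds(92895138) = 8 + ds(9289513)
ds(9289513) = 3 + ds(928951)
ds(928951) = 1 + ds(92895)
ds(92895) = 5 + ds(9289)
ds(9289) = 9 + ds(928)
ds(928) = 8 + ds(92)
ds(92) = 2 + ds(9)
ds(9) = 9  (base case)
Total: 8 + 3 + 1 + 5 + 9 + 8 + 2 + 9 = 45

45


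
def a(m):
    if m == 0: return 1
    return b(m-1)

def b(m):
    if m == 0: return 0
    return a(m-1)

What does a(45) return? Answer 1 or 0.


a(45) = b(44)
b(44) = a(43)
a(43) = b(42)
b(42) = a(41)
a(41) = b(40)
b(40) = a(39)
a(39) = b(38)
b(38) = a(37)
a(37) = b(36)
b(36) = a(35)
a(35) = b(34)
b(34) = a(33)
a(33) = b(32)
b(32) = a(31)
a(31) = b(30)
b(30) = a(29)
a(29) = b(28)
b(28) = a(27)
a(27) = b(26)
b(26) = a(25)
a(25) = b(24)
b(24) = a(23)
a(23) = b(22)
b(22) = a(21)
a(21) = b(20)
b(20) = a(19)
a(19) = b(18)
b(18) = a(17)
a(17) = b(16)
b(16) = a(15)
a(15) = b(14)
b(14) = a(13)
a(13) = b(12)
b(12) = a(11)
a(11) = b(10)
b(10) = a(9)
a(9) = b(8)
b(8) = a(7)
a(7) = b(6)
b(6) = a(5)
a(5) = b(4)
b(4) = a(3)
a(3) = b(2)
b(2) = a(1)
a(1) = b(0)
b(0) = 0  (base case)
Result: 0

0


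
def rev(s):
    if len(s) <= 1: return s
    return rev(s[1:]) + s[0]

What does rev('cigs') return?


rev('cigs') = rev('igs') + 'c'
rev('igs') = rev('gs') + 'i'
rev('gs') = rev('s') + 'g'
rev('s') = 's'  (base case)
Concatenating: 's' + 'g' + 'i' + 'c' = 'sgic'

sgic


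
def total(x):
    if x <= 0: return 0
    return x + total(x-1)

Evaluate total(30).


total(30)
= 30 + 29 + 28 + 27 + 26 + 25 + 24 + 23 + 22 + 21 + 20 + 19 + 18 + 17 + 16 + 15 + 14 + 13 + 12 + 11 + 10 + 9 + 8 + 7 + 6 + 5 + 4 + 3 + 2 + 1 + total(0)
= 30 + 29 + 28 + 27 + 26 + 25 + 24 + 23 + 22 + 21 + 20 + 19 + 18 + 17 + 16 + 15 + 14 + 13 + 12 + 11 + 10 + 9 + 8 + 7 + 6 + 5 + 4 + 3 + 2 + 1 + 0
= 465

465


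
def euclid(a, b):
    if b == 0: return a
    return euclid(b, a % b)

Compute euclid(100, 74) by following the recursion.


euclid(100, 74) = euclid(74, 26)
euclid(74, 26) = euclid(26, 22)
euclid(26, 22) = euclid(22, 4)
euclid(22, 4) = euclid(4, 2)
euclid(4, 2) = euclid(2, 0)
euclid(2, 0) = 2  (base case)

2


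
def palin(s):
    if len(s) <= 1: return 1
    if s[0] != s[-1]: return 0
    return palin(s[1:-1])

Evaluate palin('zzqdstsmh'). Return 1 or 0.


palin('zzqdstsmh'): s[0]='z' != s[-1]='h' -> return 0
Result: 0 (not a palindrome)

0


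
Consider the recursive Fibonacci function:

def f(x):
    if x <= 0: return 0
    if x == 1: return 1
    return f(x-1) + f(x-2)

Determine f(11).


Computing f(11) bottom-up:
f(0) = 0
f(1) = 1
f(2) = f(1) + f(0) = 1 + 0 = 1
f(3) = f(2) + f(1) = 1 + 1 = 2
f(4) = f(3) + f(2) = 2 + 1 = 3
f(5) = f(4) + f(3) = 3 + 2 = 5
f(6) = f(5) + f(4) = 5 + 3 = 8
f(7) = f(6) + f(5) = 8 + 5 = 13
f(8) = f(7) + f(6) = 13 + 8 = 21
f(9) = f(8) + f(7) = 21 + 13 = 34
f(10) = f(9) + f(8) = 34 + 21 = 55
f(11) = f(10) + f(9) = 55 + 34 = 89

89
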